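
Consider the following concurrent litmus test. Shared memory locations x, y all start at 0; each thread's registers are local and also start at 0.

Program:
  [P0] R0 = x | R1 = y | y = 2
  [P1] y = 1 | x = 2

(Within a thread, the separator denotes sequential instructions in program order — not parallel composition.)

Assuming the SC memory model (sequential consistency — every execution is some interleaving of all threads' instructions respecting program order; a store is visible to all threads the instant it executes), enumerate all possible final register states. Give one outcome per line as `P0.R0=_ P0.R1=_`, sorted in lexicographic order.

P0.R0=0 P0.R1=0
P0.R0=0 P0.R1=1
P0.R0=2 P0.R1=1

outcome vector order: (P0.R0,P0.R1)
|SC outcomes| = 3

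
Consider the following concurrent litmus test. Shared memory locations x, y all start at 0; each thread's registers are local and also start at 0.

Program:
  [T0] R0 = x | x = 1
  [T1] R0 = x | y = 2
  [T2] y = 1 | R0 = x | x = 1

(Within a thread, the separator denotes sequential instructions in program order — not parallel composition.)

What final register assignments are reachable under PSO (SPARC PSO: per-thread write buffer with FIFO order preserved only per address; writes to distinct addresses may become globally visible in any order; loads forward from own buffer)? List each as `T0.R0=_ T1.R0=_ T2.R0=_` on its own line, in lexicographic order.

T0.R0=0 T1.R0=0 T2.R0=0
T0.R0=0 T1.R0=0 T2.R0=1
T0.R0=0 T1.R0=1 T2.R0=0
T0.R0=0 T1.R0=1 T2.R0=1
T0.R0=1 T1.R0=0 T2.R0=0
T0.R0=1 T1.R0=1 T2.R0=0

outcome vector order: (T0.R0,T1.R0,T2.R0)
|PSO outcomes| = 6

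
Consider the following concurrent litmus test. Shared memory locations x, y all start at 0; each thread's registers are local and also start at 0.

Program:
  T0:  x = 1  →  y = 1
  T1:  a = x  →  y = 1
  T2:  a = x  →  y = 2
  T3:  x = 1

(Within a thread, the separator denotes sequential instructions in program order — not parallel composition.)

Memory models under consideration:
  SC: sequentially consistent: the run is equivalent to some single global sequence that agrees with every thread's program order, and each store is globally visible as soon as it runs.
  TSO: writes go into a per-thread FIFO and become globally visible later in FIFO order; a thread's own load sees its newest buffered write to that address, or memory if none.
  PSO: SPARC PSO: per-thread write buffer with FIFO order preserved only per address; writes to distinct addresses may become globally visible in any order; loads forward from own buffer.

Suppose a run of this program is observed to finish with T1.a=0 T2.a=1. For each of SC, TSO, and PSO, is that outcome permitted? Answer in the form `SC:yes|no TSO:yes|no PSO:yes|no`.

SC:yes TSO:yes PSO:yes

outcome vector order: (T1.a,T2.a)
[SC] allowed = {0/0, 0/1, 1/0, 1/1}
[TSO] allowed = {0/0, 0/1, 1/0, 1/1}
[PSO] allowed = {0/0, 0/1, 1/0, 1/1}
target 0/1 ∈ {SC,TSO,PSO}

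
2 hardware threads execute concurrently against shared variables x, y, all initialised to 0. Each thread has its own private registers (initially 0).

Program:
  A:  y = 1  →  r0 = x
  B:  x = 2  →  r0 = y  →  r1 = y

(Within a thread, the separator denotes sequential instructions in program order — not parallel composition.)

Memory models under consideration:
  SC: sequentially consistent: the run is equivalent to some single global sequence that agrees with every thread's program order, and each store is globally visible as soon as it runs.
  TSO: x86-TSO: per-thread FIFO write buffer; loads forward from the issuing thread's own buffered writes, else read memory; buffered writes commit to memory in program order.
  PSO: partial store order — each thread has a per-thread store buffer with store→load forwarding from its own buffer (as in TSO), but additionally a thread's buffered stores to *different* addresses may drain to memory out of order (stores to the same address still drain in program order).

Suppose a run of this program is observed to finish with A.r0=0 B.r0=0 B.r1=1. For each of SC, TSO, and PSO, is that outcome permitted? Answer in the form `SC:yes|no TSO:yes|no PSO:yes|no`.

SC:no TSO:yes PSO:yes

outcome vector order: (A.r0,B.r0,B.r1)
[SC] allowed = {0/1/1; 2/0/0; 2/0/1; 2/1/1}
[TSO] allowed = {0/0/0; 0/0/1; 0/1/1; 2/0/0; 2/0/1; 2/1/1}
[PSO] allowed = {0/0/0; 0/0/1; 0/1/1; 2/0/0; 2/0/1; 2/1/1}
target 0/0/1 ∈ {TSO,PSO}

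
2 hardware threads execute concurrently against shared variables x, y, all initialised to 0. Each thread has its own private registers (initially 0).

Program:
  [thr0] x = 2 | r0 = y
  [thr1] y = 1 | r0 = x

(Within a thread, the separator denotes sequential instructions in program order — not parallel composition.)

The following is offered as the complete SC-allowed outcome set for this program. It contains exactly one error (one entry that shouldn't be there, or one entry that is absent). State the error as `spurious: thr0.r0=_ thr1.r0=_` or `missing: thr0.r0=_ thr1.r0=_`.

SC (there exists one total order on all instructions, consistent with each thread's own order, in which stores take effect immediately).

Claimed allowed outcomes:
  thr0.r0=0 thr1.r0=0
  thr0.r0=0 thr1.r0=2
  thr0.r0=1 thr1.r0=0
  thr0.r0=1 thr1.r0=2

outcome vector order: (thr0.r0,thr1.r0)
SC: 3 outcomes — {<0 2> <1 0> <1 2>}
claimed∖SC = {<0 0>}

spurious: thr0.r0=0 thr1.r0=0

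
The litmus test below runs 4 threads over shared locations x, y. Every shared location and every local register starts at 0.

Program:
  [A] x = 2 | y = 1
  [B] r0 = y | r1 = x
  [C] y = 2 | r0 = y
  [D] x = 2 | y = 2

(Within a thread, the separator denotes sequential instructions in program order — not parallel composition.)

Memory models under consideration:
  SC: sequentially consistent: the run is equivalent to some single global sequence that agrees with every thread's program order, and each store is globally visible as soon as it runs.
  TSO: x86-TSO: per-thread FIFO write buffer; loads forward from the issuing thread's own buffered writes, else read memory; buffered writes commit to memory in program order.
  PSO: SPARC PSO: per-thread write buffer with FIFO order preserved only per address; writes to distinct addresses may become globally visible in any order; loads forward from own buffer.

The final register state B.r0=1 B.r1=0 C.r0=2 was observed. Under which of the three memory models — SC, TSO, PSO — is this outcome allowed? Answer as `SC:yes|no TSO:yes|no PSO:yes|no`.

SC:no TSO:no PSO:yes

outcome vector order: (B.r0,B.r1,C.r0)
under SC → 0/0/1; 0/0/2; 0/2/1; 0/2/2; 1/2/1; 1/2/2; 2/0/1; 2/0/2; 2/2/1; 2/2/2
under TSO → 0/0/1; 0/0/2; 0/2/1; 0/2/2; 1/2/1; 1/2/2; 2/0/1; 2/0/2; 2/2/1; 2/2/2
under PSO → 0/0/1; 0/0/2; 0/2/1; 0/2/2; 1/0/1; 1/0/2; 1/2/1; 1/2/2; 2/0/1; 2/0/2; 2/2/1; 2/2/2
target 1/0/2 ∈ {PSO}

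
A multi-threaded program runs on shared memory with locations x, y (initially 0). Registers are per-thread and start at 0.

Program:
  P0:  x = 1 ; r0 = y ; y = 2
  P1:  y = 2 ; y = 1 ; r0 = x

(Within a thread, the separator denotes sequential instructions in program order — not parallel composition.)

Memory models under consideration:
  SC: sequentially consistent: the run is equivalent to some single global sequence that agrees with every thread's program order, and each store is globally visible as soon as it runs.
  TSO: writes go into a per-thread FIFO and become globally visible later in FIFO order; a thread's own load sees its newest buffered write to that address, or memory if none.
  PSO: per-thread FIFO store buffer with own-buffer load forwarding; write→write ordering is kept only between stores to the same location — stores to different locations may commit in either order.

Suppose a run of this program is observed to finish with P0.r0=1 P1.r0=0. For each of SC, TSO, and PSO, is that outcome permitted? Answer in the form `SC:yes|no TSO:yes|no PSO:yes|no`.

SC:yes TSO:yes PSO:yes

outcome vector order: (P0.r0,P1.r0)
[SC] allowed = {01, 10, 11, 21}
[TSO] allowed = {00, 01, 10, 11, 20, 21}
[PSO] allowed = {00, 01, 10, 11, 20, 21}
target 10 ∈ {SC,TSO,PSO}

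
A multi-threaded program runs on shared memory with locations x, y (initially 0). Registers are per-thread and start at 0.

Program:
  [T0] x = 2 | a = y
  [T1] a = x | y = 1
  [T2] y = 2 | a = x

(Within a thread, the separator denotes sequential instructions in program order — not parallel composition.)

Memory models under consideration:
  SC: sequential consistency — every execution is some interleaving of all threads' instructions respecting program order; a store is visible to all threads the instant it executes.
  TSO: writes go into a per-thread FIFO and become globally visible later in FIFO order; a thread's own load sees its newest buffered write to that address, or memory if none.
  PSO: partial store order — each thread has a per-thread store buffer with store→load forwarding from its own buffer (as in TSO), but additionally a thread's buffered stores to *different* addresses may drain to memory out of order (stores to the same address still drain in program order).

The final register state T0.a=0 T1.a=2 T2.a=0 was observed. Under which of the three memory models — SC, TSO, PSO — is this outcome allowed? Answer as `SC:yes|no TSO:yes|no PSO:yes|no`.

outcome vector order: (T0.a,T1.a,T2.a)
SC (10): 0/0/2, 0/2/2, 1/0/0, 1/0/2, 1/2/0, 1/2/2, 2/0/0, 2/0/2, 2/2/0, 2/2/2
TSO (12): 0/0/0, 0/0/2, 0/2/0, 0/2/2, 1/0/0, 1/0/2, 1/2/0, 1/2/2, 2/0/0, 2/0/2, 2/2/0, 2/2/2
PSO (12): 0/0/0, 0/0/2, 0/2/0, 0/2/2, 1/0/0, 1/0/2, 1/2/0, 1/2/2, 2/0/0, 2/0/2, 2/2/0, 2/2/2
target 0/2/0 ∈ {TSO,PSO}

SC:no TSO:yes PSO:yes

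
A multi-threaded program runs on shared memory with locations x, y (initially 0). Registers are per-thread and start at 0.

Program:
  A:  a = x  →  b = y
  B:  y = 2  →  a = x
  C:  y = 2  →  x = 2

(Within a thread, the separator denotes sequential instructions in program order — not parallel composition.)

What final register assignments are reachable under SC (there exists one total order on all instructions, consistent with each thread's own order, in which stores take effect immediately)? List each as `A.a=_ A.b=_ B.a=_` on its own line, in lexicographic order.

A.a=0 A.b=0 B.a=0
A.a=0 A.b=0 B.a=2
A.a=0 A.b=2 B.a=0
A.a=0 A.b=2 B.a=2
A.a=2 A.b=2 B.a=0
A.a=2 A.b=2 B.a=2

outcome vector order: (A.a,A.b,B.a)
|SC outcomes| = 6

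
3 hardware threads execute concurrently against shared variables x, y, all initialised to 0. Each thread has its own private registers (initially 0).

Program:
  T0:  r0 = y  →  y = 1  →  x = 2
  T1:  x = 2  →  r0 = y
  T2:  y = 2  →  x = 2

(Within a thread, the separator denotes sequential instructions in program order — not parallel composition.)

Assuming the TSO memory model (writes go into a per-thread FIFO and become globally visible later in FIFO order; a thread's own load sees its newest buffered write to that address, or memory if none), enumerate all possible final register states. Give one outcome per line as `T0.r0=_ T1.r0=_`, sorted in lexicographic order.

outcome vector order: (T0.r0,T1.r0)
|TSO outcomes| = 6

T0.r0=0 T1.r0=0
T0.r0=0 T1.r0=1
T0.r0=0 T1.r0=2
T0.r0=2 T1.r0=0
T0.r0=2 T1.r0=1
T0.r0=2 T1.r0=2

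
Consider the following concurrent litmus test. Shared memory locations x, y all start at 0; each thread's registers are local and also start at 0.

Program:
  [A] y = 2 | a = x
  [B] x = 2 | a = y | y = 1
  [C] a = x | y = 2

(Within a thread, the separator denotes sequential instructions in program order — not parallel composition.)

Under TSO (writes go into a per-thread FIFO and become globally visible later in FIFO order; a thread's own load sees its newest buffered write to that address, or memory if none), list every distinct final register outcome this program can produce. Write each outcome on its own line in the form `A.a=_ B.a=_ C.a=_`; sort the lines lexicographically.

outcome vector order: (A.a,B.a,C.a)
|TSO outcomes| = 8

A.a=0 B.a=0 C.a=0
A.a=0 B.a=0 C.a=2
A.a=0 B.a=2 C.a=0
A.a=0 B.a=2 C.a=2
A.a=2 B.a=0 C.a=0
A.a=2 B.a=0 C.a=2
A.a=2 B.a=2 C.a=0
A.a=2 B.a=2 C.a=2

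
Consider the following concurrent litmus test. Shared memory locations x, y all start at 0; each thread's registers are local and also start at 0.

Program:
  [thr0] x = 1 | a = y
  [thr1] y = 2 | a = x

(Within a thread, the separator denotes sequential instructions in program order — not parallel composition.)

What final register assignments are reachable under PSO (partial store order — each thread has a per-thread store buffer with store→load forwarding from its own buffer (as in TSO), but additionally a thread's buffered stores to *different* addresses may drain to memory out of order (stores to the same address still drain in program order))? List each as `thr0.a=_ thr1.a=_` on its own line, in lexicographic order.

thr0.a=0 thr1.a=0
thr0.a=0 thr1.a=1
thr0.a=2 thr1.a=0
thr0.a=2 thr1.a=1

outcome vector order: (thr0.a,thr1.a)
|PSO outcomes| = 4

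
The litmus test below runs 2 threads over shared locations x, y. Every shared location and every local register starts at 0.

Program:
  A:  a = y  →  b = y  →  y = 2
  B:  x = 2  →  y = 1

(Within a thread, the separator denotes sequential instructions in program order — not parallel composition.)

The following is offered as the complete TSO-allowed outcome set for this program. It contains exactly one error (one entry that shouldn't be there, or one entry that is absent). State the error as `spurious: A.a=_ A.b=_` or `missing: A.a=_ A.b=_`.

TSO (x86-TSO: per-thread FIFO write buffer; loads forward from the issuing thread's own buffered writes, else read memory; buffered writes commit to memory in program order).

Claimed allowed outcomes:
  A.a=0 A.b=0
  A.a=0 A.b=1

missing: A.a=1 A.b=1

outcome vector order: (A.a,A.b)
[TSO] allowed = {<0 0>; <0 1>; <1 1>}
TSO∖claimed = {<1 1>}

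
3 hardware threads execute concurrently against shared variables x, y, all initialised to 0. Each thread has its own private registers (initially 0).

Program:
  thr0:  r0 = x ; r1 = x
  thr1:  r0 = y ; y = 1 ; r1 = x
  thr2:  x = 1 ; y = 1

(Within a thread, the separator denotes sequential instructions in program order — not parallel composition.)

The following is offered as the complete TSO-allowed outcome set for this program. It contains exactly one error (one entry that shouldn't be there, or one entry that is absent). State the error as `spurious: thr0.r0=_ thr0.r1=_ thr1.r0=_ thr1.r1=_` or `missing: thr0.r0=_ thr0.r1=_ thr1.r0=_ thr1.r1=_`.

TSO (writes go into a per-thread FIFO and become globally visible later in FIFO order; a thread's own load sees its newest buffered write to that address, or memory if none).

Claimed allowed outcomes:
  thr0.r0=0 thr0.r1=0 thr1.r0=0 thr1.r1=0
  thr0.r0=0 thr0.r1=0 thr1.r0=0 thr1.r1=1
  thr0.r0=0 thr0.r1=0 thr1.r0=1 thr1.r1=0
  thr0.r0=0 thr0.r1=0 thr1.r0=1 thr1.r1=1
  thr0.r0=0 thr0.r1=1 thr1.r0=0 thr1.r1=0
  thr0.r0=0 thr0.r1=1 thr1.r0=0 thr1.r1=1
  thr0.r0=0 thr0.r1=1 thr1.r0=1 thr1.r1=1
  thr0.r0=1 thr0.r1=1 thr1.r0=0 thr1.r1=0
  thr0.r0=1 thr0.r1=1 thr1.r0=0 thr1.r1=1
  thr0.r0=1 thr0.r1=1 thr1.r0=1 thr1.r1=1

outcome vector order: (thr0.r0,thr0.r1,thr1.r0,thr1.r1)
TSO (9): (0,0,0,0) (0,0,0,1) (0,0,1,1) (0,1,0,0) (0,1,0,1) (0,1,1,1) (1,1,0,0) (1,1,0,1) (1,1,1,1)
claimed∖TSO = {(0,0,1,0)}

spurious: thr0.r0=0 thr0.r1=0 thr1.r0=1 thr1.r1=0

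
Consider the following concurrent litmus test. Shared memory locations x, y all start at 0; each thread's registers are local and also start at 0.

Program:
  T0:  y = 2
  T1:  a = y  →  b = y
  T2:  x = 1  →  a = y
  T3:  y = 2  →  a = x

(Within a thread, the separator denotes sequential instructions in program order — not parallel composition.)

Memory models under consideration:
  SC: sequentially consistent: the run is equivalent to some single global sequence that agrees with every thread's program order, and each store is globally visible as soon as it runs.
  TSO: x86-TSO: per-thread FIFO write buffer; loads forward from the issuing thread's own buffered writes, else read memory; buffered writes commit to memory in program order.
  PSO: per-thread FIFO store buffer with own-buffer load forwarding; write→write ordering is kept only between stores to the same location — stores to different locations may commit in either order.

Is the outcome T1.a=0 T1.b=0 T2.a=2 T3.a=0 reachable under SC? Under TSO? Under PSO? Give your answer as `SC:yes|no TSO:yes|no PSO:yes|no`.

outcome vector order: (T1.a,T1.b,T2.a,T3.a)
[SC] allowed = {(0,0,0,1); (0,0,2,0); (0,0,2,1); (0,2,0,1); (0,2,2,0); (0,2,2,1); (2,2,0,1); (2,2,2,0); (2,2,2,1)}
[TSO] allowed = {(0,0,0,0); (0,0,0,1); (0,0,2,0); (0,0,2,1); (0,2,0,0); (0,2,0,1); (0,2,2,0); (0,2,2,1); (2,2,0,0); (2,2,0,1); (2,2,2,0); (2,2,2,1)}
[PSO] allowed = {(0,0,0,0); (0,0,0,1); (0,0,2,0); (0,0,2,1); (0,2,0,0); (0,2,0,1); (0,2,2,0); (0,2,2,1); (2,2,0,0); (2,2,0,1); (2,2,2,0); (2,2,2,1)}
target (0,0,2,0) ∈ {SC,TSO,PSO}

SC:yes TSO:yes PSO:yes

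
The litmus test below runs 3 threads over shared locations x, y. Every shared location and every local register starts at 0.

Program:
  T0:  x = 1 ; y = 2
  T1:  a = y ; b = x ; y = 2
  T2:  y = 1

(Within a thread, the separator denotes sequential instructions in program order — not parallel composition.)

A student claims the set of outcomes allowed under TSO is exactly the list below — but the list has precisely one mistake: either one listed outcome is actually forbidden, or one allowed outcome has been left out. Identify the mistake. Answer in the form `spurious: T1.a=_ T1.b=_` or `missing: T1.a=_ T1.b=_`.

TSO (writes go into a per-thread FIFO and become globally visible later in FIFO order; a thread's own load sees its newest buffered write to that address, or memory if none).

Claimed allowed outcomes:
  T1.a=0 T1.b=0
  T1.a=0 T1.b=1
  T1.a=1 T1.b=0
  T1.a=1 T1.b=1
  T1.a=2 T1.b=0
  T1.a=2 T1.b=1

spurious: T1.a=2 T1.b=0

outcome vector order: (T1.a,T1.b)
TSO (5): 0/0; 0/1; 1/0; 1/1; 2/1
claimed∖TSO = {2/0}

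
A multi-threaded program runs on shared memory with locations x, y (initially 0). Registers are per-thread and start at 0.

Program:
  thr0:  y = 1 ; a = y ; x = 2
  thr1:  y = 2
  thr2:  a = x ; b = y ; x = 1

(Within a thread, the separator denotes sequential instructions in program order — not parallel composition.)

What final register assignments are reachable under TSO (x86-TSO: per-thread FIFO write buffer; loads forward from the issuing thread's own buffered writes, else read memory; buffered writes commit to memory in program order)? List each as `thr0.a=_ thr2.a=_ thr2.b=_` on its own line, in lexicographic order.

thr0.a=1 thr2.a=0 thr2.b=0
thr0.a=1 thr2.a=0 thr2.b=1
thr0.a=1 thr2.a=0 thr2.b=2
thr0.a=1 thr2.a=2 thr2.b=1
thr0.a=1 thr2.a=2 thr2.b=2
thr0.a=2 thr2.a=0 thr2.b=0
thr0.a=2 thr2.a=0 thr2.b=1
thr0.a=2 thr2.a=0 thr2.b=2
thr0.a=2 thr2.a=2 thr2.b=2

outcome vector order: (thr0.a,thr2.a,thr2.b)
|TSO outcomes| = 9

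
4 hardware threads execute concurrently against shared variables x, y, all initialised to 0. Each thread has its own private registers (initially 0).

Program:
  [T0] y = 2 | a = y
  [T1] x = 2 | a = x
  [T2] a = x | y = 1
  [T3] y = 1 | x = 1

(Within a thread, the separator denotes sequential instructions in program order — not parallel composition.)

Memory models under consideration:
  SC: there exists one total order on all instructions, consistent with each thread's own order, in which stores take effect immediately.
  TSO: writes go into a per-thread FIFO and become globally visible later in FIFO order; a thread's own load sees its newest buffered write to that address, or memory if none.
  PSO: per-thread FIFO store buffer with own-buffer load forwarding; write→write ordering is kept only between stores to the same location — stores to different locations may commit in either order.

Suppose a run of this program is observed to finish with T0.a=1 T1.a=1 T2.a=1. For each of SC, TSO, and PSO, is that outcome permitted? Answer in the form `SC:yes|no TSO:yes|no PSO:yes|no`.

SC:yes TSO:yes PSO:yes

outcome vector order: (T0.a,T1.a,T2.a)
[SC] allowed = {<1 1 0>; <1 1 1>; <1 1 2>; <1 2 0>; <1 2 1>; <1 2 2>; <2 1 0>; <2 1 1>; <2 1 2>; <2 2 0>; <2 2 1>; <2 2 2>}
[TSO] allowed = {<1 1 0>; <1 1 1>; <1 1 2>; <1 2 0>; <1 2 1>; <1 2 2>; <2 1 0>; <2 1 1>; <2 1 2>; <2 2 0>; <2 2 1>; <2 2 2>}
[PSO] allowed = {<1 1 0>; <1 1 1>; <1 1 2>; <1 2 0>; <1 2 1>; <1 2 2>; <2 1 0>; <2 1 1>; <2 1 2>; <2 2 0>; <2 2 1>; <2 2 2>}
target <1 1 1> ∈ {SC,TSO,PSO}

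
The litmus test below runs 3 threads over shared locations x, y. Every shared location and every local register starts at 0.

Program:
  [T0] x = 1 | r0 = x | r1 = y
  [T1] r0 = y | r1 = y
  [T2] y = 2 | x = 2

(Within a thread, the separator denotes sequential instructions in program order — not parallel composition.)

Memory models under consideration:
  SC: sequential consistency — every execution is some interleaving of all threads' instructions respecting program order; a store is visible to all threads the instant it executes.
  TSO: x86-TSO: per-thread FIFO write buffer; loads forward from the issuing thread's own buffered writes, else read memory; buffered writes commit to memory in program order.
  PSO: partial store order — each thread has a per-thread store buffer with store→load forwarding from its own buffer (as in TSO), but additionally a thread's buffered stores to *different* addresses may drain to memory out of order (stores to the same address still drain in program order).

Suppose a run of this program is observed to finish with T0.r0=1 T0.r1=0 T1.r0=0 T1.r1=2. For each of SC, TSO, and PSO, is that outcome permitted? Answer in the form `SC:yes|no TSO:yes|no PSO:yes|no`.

SC:yes TSO:yes PSO:yes

outcome vector order: (T0.r0,T0.r1,T1.r0,T1.r1)
[SC] allowed = {<1 0 0 0> <1 0 0 2> <1 0 2 2> <1 2 0 0> <1 2 0 2> <1 2 2 2> <2 2 0 0> <2 2 0 2> <2 2 2 2>}
[TSO] allowed = {<1 0 0 0> <1 0 0 2> <1 0 2 2> <1 2 0 0> <1 2 0 2> <1 2 2 2> <2 2 0 0> <2 2 0 2> <2 2 2 2>}
[PSO] allowed = {<1 0 0 0> <1 0 0 2> <1 0 2 2> <1 2 0 0> <1 2 0 2> <1 2 2 2> <2 0 0 0> <2 0 0 2> <2 0 2 2> <2 2 0 0> <2 2 0 2> <2 2 2 2>}
target <1 0 0 2> ∈ {SC,TSO,PSO}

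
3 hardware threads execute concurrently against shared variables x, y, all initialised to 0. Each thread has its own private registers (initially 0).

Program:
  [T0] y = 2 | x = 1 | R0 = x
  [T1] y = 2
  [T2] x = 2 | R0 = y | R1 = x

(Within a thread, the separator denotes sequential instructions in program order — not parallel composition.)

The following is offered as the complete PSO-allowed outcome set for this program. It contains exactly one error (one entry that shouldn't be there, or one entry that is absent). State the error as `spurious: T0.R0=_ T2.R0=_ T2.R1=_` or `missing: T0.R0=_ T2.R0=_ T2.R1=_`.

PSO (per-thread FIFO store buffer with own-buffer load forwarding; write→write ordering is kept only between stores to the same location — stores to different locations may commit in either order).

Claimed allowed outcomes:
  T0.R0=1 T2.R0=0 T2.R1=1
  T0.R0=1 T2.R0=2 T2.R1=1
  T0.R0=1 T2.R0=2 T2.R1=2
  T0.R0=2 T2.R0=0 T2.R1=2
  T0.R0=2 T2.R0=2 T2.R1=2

outcome vector order: (T0.R0,T2.R0,T2.R1)
[PSO] allowed = {(1,0,1) (1,0,2) (1,2,1) (1,2,2) (2,0,2) (2,2,2)}
PSO∖claimed = {(1,0,2)}

missing: T0.R0=1 T2.R0=0 T2.R1=2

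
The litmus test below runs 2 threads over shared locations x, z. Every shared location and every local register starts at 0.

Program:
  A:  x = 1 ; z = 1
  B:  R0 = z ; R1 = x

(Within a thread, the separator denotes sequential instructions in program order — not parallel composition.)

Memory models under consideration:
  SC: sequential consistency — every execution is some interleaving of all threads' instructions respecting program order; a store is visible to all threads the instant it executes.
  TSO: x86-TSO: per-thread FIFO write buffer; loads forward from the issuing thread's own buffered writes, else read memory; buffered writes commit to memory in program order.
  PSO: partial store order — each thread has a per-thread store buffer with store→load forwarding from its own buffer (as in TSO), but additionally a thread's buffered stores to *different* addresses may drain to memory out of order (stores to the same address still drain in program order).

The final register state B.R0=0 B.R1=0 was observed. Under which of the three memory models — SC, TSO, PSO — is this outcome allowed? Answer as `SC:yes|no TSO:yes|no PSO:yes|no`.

SC:yes TSO:yes PSO:yes

outcome vector order: (B.R0,B.R1)
under SC → <0 0>; <0 1>; <1 1>
under TSO → <0 0>; <0 1>; <1 1>
under PSO → <0 0>; <0 1>; <1 0>; <1 1>
target <0 0> ∈ {SC,TSO,PSO}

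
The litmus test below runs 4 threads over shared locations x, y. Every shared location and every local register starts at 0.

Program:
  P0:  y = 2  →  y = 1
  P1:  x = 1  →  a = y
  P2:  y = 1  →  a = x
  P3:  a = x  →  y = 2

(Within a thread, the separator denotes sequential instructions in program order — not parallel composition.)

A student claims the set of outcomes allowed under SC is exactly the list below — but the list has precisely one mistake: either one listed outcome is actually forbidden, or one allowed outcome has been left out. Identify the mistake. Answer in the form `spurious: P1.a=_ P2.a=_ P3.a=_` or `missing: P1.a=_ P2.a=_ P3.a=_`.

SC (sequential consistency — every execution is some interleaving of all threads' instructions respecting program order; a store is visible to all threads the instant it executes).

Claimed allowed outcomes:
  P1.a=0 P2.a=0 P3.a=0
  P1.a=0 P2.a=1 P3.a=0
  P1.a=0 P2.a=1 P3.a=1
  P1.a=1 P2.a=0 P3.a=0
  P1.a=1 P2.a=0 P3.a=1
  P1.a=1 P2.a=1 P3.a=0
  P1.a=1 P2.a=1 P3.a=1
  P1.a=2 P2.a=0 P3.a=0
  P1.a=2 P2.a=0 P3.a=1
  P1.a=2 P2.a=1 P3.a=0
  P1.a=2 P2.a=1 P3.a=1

outcome vector order: (P1.a,P2.a,P3.a)
SC: 10 outcomes — {0/1/0; 0/1/1; 1/0/0; 1/0/1; 1/1/0; 1/1/1; 2/0/0; 2/0/1; 2/1/0; 2/1/1}
claimed∖SC = {0/0/0}

spurious: P1.a=0 P2.a=0 P3.a=0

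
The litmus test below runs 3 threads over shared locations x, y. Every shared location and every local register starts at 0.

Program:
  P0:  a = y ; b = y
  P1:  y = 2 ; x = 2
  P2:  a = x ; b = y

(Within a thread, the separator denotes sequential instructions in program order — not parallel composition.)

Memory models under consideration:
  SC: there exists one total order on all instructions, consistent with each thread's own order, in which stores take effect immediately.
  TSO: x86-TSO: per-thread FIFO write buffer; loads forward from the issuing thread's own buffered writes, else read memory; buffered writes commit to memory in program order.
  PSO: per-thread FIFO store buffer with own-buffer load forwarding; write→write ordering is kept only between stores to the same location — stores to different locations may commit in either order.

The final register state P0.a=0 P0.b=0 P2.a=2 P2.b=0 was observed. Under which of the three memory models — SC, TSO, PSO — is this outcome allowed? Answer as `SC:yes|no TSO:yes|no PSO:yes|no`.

SC:no TSO:no PSO:yes

outcome vector order: (P0.a,P0.b,P2.a,P2.b)
under SC → 0/0/0/0, 0/0/0/2, 0/0/2/2, 0/2/0/0, 0/2/0/2, 0/2/2/2, 2/2/0/0, 2/2/0/2, 2/2/2/2
under TSO → 0/0/0/0, 0/0/0/2, 0/0/2/2, 0/2/0/0, 0/2/0/2, 0/2/2/2, 2/2/0/0, 2/2/0/2, 2/2/2/2
under PSO → 0/0/0/0, 0/0/0/2, 0/0/2/0, 0/0/2/2, 0/2/0/0, 0/2/0/2, 0/2/2/0, 0/2/2/2, 2/2/0/0, 2/2/0/2, 2/2/2/0, 2/2/2/2
target 0/0/2/0 ∈ {PSO}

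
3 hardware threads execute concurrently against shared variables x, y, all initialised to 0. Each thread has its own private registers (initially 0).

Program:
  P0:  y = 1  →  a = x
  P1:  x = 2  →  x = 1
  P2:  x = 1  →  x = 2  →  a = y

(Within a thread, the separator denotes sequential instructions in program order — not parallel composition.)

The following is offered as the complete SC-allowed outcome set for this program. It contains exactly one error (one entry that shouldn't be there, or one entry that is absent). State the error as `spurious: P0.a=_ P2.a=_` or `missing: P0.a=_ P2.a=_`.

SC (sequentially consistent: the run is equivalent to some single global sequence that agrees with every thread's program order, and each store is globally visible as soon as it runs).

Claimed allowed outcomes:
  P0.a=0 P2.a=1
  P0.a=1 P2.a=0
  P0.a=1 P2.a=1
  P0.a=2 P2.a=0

missing: P0.a=2 P2.a=1

outcome vector order: (P0.a,P2.a)
SC: 5 outcomes — {(0,1) (1,0) (1,1) (2,0) (2,1)}
SC∖claimed = {(2,1)}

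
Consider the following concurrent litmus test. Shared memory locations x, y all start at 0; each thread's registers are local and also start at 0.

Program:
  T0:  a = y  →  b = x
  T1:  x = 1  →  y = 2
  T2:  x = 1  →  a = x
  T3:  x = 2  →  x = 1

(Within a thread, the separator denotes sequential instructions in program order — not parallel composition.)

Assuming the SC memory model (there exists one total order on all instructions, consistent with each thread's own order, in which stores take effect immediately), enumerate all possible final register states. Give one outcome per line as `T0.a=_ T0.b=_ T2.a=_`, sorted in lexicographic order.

T0.a=0 T0.b=0 T2.a=1
T0.a=0 T0.b=0 T2.a=2
T0.a=0 T0.b=1 T2.a=1
T0.a=0 T0.b=1 T2.a=2
T0.a=0 T0.b=2 T2.a=1
T0.a=0 T0.b=2 T2.a=2
T0.a=2 T0.b=1 T2.a=1
T0.a=2 T0.b=1 T2.a=2
T0.a=2 T0.b=2 T2.a=1
T0.a=2 T0.b=2 T2.a=2

outcome vector order: (T0.a,T0.b,T2.a)
|SC outcomes| = 10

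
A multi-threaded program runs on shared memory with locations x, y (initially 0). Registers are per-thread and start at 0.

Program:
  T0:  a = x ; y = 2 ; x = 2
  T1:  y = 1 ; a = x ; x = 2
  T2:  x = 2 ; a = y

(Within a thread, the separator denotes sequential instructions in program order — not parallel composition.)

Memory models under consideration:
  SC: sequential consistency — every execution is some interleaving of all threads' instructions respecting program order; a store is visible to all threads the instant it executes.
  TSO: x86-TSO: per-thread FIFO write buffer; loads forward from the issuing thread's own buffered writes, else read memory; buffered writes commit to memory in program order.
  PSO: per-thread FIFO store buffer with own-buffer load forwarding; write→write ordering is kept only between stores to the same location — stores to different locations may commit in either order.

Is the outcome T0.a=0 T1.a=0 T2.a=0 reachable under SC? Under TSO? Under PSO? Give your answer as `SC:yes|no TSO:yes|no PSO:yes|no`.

SC:no TSO:yes PSO:yes

outcome vector order: (T0.a,T1.a,T2.a)
under SC → 0/0/1, 0/0/2, 0/2/0, 0/2/1, 0/2/2, 2/0/1, 2/0/2, 2/2/0, 2/2/1, 2/2/2
under TSO → 0/0/0, 0/0/1, 0/0/2, 0/2/0, 0/2/1, 0/2/2, 2/0/0, 2/0/1, 2/0/2, 2/2/0, 2/2/1, 2/2/2
under PSO → 0/0/0, 0/0/1, 0/0/2, 0/2/0, 0/2/1, 0/2/2, 2/0/0, 2/0/1, 2/0/2, 2/2/0, 2/2/1, 2/2/2
target 0/0/0 ∈ {TSO,PSO}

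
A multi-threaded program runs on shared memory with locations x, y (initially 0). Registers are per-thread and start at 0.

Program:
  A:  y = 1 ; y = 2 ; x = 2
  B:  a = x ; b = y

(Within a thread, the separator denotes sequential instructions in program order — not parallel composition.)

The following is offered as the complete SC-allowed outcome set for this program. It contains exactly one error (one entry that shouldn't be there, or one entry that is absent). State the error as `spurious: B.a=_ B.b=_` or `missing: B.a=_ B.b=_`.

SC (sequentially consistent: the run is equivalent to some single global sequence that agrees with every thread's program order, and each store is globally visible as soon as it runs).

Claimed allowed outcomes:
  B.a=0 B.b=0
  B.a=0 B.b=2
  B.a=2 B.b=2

outcome vector order: (B.a,B.b)
[SC] allowed = {<0 0> <0 1> <0 2> <2 2>}
SC∖claimed = {<0 1>}

missing: B.a=0 B.b=1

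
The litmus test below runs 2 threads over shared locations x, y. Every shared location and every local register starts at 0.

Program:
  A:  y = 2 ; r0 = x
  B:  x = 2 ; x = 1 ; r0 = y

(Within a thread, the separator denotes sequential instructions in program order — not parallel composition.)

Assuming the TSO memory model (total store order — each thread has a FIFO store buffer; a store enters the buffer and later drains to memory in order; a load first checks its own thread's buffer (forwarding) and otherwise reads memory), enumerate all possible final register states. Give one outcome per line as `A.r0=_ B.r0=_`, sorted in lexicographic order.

A.r0=0 B.r0=0
A.r0=0 B.r0=2
A.r0=1 B.r0=0
A.r0=1 B.r0=2
A.r0=2 B.r0=0
A.r0=2 B.r0=2

outcome vector order: (A.r0,B.r0)
|TSO outcomes| = 6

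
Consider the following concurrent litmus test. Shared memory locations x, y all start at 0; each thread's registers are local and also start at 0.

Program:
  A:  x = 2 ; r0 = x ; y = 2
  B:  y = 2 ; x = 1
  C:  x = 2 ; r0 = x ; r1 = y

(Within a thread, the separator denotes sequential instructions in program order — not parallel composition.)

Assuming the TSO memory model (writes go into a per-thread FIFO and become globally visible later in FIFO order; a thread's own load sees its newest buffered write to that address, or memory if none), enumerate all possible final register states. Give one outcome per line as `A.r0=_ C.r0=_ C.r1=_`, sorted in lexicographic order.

outcome vector order: (A.r0,C.r0,C.r1)
|TSO outcomes| = 6

A.r0=1 C.r0=1 C.r1=2
A.r0=1 C.r0=2 C.r1=0
A.r0=1 C.r0=2 C.r1=2
A.r0=2 C.r0=1 C.r1=2
A.r0=2 C.r0=2 C.r1=0
A.r0=2 C.r0=2 C.r1=2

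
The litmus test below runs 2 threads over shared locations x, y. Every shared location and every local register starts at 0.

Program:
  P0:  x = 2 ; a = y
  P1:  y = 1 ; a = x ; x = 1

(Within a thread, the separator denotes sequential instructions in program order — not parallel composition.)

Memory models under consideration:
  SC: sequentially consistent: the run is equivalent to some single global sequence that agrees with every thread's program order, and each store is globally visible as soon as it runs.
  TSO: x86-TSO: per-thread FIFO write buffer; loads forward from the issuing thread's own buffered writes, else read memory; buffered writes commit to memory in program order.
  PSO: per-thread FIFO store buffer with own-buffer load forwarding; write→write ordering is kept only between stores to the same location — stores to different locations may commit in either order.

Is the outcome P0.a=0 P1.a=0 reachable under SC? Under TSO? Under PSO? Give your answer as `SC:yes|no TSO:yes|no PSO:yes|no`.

outcome vector order: (P0.a,P1.a)
SC (3): 02, 10, 12
TSO (4): 00, 02, 10, 12
PSO (4): 00, 02, 10, 12
target 00 ∈ {TSO,PSO}

SC:no TSO:yes PSO:yes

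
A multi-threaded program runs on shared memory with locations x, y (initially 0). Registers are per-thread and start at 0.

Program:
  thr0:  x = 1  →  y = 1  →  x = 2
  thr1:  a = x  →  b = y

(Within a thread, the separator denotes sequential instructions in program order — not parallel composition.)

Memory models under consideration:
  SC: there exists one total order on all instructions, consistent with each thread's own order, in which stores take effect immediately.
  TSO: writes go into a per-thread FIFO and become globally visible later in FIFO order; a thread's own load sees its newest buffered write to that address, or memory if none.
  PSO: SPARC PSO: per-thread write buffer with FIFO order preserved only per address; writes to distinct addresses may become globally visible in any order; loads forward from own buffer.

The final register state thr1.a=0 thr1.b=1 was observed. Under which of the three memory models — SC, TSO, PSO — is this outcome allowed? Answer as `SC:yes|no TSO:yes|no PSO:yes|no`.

outcome vector order: (thr1.a,thr1.b)
SC: 5 outcomes — {<0 0> <0 1> <1 0> <1 1> <2 1>}
TSO: 5 outcomes — {<0 0> <0 1> <1 0> <1 1> <2 1>}
PSO: 6 outcomes — {<0 0> <0 1> <1 0> <1 1> <2 0> <2 1>}
target <0 1> ∈ {SC,TSO,PSO}

SC:yes TSO:yes PSO:yes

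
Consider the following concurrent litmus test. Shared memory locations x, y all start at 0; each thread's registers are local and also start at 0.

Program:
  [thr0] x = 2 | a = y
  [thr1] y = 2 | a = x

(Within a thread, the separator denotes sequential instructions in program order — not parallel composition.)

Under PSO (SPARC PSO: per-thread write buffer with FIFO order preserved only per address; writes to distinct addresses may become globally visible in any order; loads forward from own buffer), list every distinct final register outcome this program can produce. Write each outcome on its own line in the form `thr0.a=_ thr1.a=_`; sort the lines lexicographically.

thr0.a=0 thr1.a=0
thr0.a=0 thr1.a=2
thr0.a=2 thr1.a=0
thr0.a=2 thr1.a=2

outcome vector order: (thr0.a,thr1.a)
|PSO outcomes| = 4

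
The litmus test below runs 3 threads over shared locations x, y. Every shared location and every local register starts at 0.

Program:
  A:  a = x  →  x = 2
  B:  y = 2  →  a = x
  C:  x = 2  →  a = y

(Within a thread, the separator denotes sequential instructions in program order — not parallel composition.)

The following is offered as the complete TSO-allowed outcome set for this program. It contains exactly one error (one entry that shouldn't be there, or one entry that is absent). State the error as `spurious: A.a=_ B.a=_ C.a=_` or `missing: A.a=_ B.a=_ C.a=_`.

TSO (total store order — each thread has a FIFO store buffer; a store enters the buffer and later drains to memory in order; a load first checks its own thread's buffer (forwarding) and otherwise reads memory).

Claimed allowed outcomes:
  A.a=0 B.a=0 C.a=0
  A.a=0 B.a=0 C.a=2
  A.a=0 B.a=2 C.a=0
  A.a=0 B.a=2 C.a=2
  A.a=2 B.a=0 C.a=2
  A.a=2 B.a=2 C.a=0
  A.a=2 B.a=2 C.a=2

outcome vector order: (A.a,B.a,C.a)
under TSO → (0,0,0), (0,0,2), (0,2,0), (0,2,2), (2,0,0), (2,0,2), (2,2,0), (2,2,2)
TSO∖claimed = {(2,0,0)}

missing: A.a=2 B.a=0 C.a=0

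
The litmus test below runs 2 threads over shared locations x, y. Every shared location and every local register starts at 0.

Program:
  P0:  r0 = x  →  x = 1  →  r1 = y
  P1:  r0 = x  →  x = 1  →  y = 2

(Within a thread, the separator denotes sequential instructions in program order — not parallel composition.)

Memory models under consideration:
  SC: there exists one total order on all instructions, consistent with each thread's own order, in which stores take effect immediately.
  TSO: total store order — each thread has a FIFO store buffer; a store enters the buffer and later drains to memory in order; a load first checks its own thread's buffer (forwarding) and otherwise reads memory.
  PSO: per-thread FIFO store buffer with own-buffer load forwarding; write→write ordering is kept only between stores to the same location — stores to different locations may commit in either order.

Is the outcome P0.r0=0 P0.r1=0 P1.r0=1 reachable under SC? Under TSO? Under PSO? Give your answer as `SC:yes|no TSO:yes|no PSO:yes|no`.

SC:yes TSO:yes PSO:yes

outcome vector order: (P0.r0,P0.r1,P1.r0)
SC (6): <0 0 0> <0 0 1> <0 2 0> <0 2 1> <1 0 0> <1 2 0>
TSO (6): <0 0 0> <0 0 1> <0 2 0> <0 2 1> <1 0 0> <1 2 0>
PSO (6): <0 0 0> <0 0 1> <0 2 0> <0 2 1> <1 0 0> <1 2 0>
target <0 0 1> ∈ {SC,TSO,PSO}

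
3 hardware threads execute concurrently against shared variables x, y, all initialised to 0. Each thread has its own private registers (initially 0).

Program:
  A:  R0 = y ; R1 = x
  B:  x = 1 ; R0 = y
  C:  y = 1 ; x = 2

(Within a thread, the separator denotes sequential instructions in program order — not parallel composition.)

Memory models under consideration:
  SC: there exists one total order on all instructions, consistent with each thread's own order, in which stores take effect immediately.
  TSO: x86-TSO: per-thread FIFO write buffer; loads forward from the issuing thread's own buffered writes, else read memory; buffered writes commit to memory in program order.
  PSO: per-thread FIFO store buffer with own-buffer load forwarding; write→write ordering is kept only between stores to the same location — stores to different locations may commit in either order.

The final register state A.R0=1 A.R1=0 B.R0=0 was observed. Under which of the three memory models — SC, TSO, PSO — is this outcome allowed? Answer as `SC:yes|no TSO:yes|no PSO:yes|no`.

SC:no TSO:yes PSO:yes

outcome vector order: (A.R0,A.R1,B.R0)
SC (11): (0,0,0); (0,0,1); (0,1,0); (0,1,1); (0,2,0); (0,2,1); (1,0,1); (1,1,0); (1,1,1); (1,2,0); (1,2,1)
TSO (12): (0,0,0); (0,0,1); (0,1,0); (0,1,1); (0,2,0); (0,2,1); (1,0,0); (1,0,1); (1,1,0); (1,1,1); (1,2,0); (1,2,1)
PSO (12): (0,0,0); (0,0,1); (0,1,0); (0,1,1); (0,2,0); (0,2,1); (1,0,0); (1,0,1); (1,1,0); (1,1,1); (1,2,0); (1,2,1)
target (1,0,0) ∈ {TSO,PSO}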